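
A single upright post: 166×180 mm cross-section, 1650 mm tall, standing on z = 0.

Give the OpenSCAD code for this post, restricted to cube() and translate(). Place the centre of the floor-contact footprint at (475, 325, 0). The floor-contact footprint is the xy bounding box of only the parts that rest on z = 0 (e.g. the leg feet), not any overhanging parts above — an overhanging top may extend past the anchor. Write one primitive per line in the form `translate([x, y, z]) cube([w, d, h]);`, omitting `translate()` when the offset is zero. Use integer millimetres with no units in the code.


translate([392, 235, 0]) cube([166, 180, 1650]);


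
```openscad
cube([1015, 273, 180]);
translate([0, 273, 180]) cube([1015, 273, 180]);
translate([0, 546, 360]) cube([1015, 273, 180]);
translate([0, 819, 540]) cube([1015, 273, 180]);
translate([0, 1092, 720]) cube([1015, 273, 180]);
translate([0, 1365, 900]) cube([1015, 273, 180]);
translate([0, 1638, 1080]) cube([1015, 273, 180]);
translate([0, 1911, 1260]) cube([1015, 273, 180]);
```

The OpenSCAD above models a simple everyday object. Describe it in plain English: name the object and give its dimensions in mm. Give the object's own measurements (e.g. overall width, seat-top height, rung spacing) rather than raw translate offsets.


A straight staircase of 8 solid steps. Each step is 1015 mm wide (x), 273 mm deep (y, the going) and 180 mm tall (the rise). The first step rests on the floor; each subsequent step sits one going further in +y and one rise higher in +z, directly behind and above the previous step with no overlap.


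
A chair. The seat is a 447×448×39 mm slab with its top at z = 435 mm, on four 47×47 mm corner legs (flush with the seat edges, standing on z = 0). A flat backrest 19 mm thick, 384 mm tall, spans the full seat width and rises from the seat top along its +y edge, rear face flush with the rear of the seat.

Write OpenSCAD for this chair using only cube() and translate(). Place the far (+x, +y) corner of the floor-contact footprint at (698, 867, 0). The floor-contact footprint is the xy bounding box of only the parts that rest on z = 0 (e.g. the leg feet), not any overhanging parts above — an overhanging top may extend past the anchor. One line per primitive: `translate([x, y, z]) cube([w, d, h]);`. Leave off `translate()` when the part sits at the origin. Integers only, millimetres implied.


// leg_h = 435 - 39 = 396
translate([251, 419, 396]) cube([447, 448, 39]);
translate([251, 419, 0]) cube([47, 47, 396]);
translate([651, 419, 0]) cube([47, 47, 396]);
translate([251, 820, 0]) cube([47, 47, 396]);
translate([651, 820, 0]) cube([47, 47, 396]);
translate([251, 848, 435]) cube([447, 19, 384]);


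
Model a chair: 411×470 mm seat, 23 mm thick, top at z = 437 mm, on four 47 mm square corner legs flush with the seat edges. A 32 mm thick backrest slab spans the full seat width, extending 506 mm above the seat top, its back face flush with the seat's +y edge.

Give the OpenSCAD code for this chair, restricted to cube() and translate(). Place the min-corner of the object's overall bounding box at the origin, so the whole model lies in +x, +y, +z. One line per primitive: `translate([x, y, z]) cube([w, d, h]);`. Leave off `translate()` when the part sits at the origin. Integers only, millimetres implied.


// leg_h = 437 - 23 = 414
translate([0, 0, 414]) cube([411, 470, 23]);
cube([47, 47, 414]);
translate([364, 0, 0]) cube([47, 47, 414]);
translate([0, 423, 0]) cube([47, 47, 414]);
translate([364, 423, 0]) cube([47, 47, 414]);
translate([0, 438, 437]) cube([411, 32, 506]);


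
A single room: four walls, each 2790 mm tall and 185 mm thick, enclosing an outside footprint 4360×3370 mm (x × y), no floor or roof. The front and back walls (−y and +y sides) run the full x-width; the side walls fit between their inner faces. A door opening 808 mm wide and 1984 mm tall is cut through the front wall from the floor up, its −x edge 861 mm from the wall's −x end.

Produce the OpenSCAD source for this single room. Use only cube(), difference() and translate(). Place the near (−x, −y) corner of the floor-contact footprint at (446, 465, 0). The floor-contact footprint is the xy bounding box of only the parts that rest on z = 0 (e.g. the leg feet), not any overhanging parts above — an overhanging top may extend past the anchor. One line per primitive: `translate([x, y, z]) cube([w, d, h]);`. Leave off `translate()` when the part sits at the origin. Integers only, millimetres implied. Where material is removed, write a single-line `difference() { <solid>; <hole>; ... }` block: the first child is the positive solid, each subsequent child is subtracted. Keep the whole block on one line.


difference() { translate([446, 465, 0]) cube([4360, 185, 2790]); translate([1307, 465, 0]) cube([808, 185, 1984]); }
translate([446, 3650, 0]) cube([4360, 185, 2790]);
translate([446, 650, 0]) cube([185, 3000, 2790]);
translate([4621, 650, 0]) cube([185, 3000, 2790]);


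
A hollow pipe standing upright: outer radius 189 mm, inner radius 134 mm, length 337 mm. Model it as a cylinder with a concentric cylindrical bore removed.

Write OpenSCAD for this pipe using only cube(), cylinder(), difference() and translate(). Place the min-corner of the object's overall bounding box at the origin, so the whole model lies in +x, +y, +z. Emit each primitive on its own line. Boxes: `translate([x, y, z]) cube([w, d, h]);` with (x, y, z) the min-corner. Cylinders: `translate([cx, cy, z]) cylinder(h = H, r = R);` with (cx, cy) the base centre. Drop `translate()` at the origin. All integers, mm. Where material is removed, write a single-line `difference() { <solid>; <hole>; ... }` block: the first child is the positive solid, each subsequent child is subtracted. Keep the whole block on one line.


difference() { translate([189, 189, 0]) cylinder(h = 337, r = 189); translate([189, 189, 0]) cylinder(h = 337, r = 134); }


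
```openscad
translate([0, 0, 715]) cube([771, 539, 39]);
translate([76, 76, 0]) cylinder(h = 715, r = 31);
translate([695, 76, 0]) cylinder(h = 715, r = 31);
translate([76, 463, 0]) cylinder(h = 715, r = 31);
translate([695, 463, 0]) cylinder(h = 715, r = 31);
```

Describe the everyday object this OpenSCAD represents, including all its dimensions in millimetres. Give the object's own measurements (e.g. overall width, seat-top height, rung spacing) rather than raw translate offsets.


A rectangular dining table. The top is 771×539×39 mm with its upper surface at z = 754 mm. It stands on four round legs of 62 mm diameter, each leg's bounding box inset 45 mm from the nearest pair of top edges, running from the floor to the underside of the top.


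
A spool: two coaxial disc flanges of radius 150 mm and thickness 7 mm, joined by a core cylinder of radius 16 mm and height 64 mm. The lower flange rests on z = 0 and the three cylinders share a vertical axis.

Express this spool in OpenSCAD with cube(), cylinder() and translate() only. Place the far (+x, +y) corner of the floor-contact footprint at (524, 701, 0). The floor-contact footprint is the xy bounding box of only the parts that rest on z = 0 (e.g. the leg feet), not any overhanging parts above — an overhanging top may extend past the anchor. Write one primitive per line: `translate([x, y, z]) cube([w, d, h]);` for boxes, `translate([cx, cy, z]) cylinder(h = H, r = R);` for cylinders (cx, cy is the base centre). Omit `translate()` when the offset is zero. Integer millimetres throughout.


translate([374, 551, 0]) cylinder(h = 7, r = 150);
translate([374, 551, 7]) cylinder(h = 64, r = 16);
translate([374, 551, 71]) cylinder(h = 7, r = 150);


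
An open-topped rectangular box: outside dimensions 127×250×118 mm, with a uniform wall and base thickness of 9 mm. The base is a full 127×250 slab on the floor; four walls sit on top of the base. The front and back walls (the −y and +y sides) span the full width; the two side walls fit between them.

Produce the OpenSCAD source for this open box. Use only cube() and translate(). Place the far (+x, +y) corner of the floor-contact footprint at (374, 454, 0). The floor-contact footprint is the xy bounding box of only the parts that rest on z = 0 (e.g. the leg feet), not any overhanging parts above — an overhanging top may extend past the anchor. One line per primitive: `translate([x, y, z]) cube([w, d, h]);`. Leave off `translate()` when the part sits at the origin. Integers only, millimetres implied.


translate([247, 204, 0]) cube([127, 250, 9]);
translate([247, 204, 9]) cube([127, 9, 109]);
translate([247, 445, 9]) cube([127, 9, 109]);
translate([247, 213, 9]) cube([9, 232, 109]);
translate([365, 213, 9]) cube([9, 232, 109]);


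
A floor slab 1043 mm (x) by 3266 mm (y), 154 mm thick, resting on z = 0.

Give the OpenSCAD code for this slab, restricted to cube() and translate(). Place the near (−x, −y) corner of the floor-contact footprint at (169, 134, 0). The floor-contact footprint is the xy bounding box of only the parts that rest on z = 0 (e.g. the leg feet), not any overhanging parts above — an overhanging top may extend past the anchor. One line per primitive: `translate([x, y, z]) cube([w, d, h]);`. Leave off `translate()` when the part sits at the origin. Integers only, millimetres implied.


translate([169, 134, 0]) cube([1043, 3266, 154]);


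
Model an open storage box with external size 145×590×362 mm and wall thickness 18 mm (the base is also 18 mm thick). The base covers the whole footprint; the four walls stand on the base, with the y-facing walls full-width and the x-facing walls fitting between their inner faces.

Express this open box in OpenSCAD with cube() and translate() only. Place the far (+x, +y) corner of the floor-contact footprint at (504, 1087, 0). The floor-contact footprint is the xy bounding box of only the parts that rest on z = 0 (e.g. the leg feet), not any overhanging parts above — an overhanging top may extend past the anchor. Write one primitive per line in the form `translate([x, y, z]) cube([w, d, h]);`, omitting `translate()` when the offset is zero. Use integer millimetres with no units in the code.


translate([359, 497, 0]) cube([145, 590, 18]);
translate([359, 497, 18]) cube([145, 18, 344]);
translate([359, 1069, 18]) cube([145, 18, 344]);
translate([359, 515, 18]) cube([18, 554, 344]);
translate([486, 515, 18]) cube([18, 554, 344]);


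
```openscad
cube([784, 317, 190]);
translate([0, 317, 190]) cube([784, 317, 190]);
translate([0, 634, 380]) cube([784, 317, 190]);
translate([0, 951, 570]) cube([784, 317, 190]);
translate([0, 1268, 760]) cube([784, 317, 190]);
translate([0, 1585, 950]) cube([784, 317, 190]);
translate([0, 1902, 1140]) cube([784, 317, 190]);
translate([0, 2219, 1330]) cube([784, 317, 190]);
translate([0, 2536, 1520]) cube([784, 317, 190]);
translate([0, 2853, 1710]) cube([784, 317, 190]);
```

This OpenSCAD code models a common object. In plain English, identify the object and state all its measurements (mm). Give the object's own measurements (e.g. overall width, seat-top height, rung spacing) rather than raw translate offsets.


A straight staircase of 10 solid steps. Each step is 784 mm wide (x), 317 mm deep (y, the going) and 190 mm tall (the rise). The first step rests on the floor; each subsequent step sits one going further in +y and one rise higher in +z, directly behind and above the previous step with no overlap.


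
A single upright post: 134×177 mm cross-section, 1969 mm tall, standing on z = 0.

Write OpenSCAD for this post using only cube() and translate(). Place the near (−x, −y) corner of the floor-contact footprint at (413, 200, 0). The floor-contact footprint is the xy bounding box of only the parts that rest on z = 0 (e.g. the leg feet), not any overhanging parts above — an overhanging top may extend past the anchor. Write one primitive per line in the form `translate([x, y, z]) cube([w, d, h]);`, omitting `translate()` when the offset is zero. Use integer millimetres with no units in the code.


translate([413, 200, 0]) cube([134, 177, 1969]);


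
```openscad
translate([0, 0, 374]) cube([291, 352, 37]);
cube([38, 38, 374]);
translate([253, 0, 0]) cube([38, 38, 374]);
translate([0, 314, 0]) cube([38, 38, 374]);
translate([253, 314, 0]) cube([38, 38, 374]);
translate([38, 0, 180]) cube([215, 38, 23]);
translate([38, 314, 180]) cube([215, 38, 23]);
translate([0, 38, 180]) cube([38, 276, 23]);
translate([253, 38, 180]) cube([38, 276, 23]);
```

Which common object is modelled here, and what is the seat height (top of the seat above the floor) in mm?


A stool. The seat height is 411 mm.

A 291×352×37 slab at z = 374 on four corner posts — a stool. The seat top is 374 + 37 = 411 mm.


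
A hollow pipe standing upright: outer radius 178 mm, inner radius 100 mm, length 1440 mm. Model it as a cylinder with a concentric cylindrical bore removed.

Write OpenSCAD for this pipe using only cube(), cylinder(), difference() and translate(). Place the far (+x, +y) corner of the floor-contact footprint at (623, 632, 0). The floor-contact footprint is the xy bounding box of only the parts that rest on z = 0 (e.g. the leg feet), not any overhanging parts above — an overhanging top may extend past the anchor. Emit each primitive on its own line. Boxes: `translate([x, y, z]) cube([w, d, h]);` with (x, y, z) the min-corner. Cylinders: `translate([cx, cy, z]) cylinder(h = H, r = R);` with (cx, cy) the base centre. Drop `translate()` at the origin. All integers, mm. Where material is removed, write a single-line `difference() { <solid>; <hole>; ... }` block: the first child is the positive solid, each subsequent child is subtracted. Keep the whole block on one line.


difference() { translate([445, 454, 0]) cylinder(h = 1440, r = 178); translate([445, 454, 0]) cylinder(h = 1440, r = 100); }


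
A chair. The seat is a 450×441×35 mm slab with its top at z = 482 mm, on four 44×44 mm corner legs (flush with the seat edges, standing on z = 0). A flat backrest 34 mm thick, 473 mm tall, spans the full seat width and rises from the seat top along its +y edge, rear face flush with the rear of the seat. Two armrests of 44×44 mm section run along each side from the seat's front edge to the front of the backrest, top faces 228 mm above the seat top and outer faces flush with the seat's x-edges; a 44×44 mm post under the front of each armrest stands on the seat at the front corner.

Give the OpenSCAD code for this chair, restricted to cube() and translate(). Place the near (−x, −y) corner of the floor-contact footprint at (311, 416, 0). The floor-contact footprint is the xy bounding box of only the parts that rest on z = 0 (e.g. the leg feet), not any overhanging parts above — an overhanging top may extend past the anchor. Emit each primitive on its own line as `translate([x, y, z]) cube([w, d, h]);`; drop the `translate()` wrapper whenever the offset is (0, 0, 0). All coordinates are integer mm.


// leg_h = 482 - 35 = 447
// arm post h = 228 - 44 = 184
translate([311, 416, 447]) cube([450, 441, 35]);
translate([311, 416, 0]) cube([44, 44, 447]);
translate([717, 416, 0]) cube([44, 44, 447]);
translate([311, 813, 0]) cube([44, 44, 447]);
translate([717, 813, 0]) cube([44, 44, 447]);
translate([311, 823, 482]) cube([450, 34, 473]);
translate([311, 416, 666]) cube([44, 407, 44]);
translate([717, 416, 666]) cube([44, 407, 44]);
translate([311, 416, 482]) cube([44, 44, 184]);
translate([717, 416, 482]) cube([44, 44, 184]);


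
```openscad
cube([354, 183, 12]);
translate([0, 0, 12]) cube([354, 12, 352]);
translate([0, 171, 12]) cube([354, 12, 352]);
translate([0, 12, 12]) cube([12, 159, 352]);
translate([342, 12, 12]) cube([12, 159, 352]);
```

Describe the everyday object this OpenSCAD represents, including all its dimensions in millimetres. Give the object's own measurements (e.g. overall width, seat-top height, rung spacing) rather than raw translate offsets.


An open-topped rectangular box: outside dimensions 354×183×364 mm, with a uniform wall and base thickness of 12 mm. The base is a full 354×183 slab on the floor; four walls sit on top of the base. The front and back walls (the −y and +y sides) span the full width; the two side walls fit between them.


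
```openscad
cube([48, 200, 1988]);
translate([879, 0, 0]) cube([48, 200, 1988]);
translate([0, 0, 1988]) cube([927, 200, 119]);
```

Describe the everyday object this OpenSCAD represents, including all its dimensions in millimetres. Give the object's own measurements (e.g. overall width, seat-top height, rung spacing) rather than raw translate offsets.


A door frame. The clear opening is 831 mm wide and 1988 mm high. Two 48 mm wide jambs, 200 mm deep, stand either side of the opening from the floor to the top of the opening. A 119 mm thick head sits across the top of both jambs, spanning the full outside width of the frame.


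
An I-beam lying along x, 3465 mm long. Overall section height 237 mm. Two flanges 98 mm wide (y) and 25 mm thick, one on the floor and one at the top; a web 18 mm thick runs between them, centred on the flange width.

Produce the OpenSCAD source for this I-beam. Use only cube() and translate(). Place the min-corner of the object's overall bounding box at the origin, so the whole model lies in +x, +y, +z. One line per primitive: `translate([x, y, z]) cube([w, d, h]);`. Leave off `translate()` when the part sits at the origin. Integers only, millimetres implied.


cube([3465, 98, 25]);
translate([0, 40, 25]) cube([3465, 18, 187]);
translate([0, 0, 212]) cube([3465, 98, 25]);


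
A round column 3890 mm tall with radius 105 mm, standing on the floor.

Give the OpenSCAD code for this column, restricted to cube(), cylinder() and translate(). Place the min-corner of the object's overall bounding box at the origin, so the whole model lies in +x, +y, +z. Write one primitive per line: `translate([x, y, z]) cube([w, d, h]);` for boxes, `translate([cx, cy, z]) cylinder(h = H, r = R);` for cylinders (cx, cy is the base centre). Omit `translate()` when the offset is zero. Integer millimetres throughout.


translate([105, 105, 0]) cylinder(h = 3890, r = 105);


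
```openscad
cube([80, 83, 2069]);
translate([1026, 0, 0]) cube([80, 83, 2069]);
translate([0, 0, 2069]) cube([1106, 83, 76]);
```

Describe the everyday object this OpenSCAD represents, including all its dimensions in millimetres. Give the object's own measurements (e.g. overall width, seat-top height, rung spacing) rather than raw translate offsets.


A door frame. The clear opening is 946 mm wide and 2069 mm high. Two 80 mm wide jambs, 83 mm deep, stand either side of the opening from the floor to the top of the opening. A 76 mm thick head sits across the top of both jambs, spanning the full outside width of the frame.


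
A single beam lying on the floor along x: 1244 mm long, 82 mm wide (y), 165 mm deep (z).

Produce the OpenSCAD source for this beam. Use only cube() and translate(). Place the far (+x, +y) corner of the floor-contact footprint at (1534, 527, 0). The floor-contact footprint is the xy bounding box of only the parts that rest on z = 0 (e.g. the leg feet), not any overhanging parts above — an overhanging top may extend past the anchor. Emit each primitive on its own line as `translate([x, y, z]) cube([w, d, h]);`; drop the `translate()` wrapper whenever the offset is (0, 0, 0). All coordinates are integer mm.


translate([290, 445, 0]) cube([1244, 82, 165]);


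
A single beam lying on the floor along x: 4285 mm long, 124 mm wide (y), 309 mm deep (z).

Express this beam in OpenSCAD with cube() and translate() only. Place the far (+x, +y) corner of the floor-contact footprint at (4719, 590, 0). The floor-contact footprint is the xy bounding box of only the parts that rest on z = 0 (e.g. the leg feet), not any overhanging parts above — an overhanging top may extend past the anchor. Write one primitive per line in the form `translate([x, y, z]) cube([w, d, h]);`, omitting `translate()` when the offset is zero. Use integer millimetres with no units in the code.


translate([434, 466, 0]) cube([4285, 124, 309]);


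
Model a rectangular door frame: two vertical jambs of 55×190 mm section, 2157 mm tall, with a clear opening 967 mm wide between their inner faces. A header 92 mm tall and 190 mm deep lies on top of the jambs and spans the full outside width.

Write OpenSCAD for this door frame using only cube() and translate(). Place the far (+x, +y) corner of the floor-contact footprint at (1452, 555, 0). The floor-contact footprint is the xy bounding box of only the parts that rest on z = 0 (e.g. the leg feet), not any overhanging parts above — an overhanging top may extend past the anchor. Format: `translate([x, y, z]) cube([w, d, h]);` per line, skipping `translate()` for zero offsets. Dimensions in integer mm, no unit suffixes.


translate([375, 365, 0]) cube([55, 190, 2157]);
translate([1397, 365, 0]) cube([55, 190, 2157]);
translate([375, 365, 2157]) cube([1077, 190, 92]);


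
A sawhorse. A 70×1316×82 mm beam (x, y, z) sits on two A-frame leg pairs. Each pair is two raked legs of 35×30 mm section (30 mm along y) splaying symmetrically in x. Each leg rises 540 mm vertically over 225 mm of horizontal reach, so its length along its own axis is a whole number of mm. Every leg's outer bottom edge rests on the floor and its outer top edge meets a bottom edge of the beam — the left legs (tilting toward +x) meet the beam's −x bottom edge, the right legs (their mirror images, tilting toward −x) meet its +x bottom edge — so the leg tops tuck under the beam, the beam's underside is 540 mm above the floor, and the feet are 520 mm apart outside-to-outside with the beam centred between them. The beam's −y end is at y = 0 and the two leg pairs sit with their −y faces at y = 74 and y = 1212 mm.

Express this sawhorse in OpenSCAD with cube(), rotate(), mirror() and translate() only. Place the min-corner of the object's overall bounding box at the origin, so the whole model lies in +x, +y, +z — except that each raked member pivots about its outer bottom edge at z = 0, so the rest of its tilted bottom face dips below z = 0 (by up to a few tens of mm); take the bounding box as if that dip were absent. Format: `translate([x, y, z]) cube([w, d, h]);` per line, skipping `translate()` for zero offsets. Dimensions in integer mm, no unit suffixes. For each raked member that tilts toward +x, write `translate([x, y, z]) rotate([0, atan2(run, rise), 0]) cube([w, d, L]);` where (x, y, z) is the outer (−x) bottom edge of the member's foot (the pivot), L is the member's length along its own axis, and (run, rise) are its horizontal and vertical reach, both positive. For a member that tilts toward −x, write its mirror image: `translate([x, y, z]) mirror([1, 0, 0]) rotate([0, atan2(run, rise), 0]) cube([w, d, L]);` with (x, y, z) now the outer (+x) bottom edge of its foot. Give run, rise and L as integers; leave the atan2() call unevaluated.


translate([225, 0, 540]) cube([70, 1316, 82]);
translate([0, 74, 0]) rotate([0, atan2(225, 540), 0]) cube([35, 30, 585]);
translate([520, 74, 0]) mirror([1, 0, 0]) rotate([0, atan2(225, 540), 0]) cube([35, 30, 585]);
translate([0, 1212, 0]) rotate([0, atan2(225, 540), 0]) cube([35, 30, 585]);
translate([520, 1212, 0]) mirror([1, 0, 0]) rotate([0, atan2(225, 540), 0]) cube([35, 30, 585]);


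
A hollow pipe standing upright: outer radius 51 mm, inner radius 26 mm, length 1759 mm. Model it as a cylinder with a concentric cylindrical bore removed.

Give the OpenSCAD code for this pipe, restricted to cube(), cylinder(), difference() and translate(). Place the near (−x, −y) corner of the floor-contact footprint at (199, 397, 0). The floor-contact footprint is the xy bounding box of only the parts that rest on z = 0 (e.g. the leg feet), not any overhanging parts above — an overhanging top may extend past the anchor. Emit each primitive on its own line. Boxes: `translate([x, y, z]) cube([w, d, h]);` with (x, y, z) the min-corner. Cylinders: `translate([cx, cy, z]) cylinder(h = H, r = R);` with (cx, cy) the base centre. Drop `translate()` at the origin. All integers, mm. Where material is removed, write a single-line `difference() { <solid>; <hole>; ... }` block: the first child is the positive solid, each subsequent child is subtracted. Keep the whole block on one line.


difference() { translate([250, 448, 0]) cylinder(h = 1759, r = 51); translate([250, 448, 0]) cylinder(h = 1759, r = 26); }


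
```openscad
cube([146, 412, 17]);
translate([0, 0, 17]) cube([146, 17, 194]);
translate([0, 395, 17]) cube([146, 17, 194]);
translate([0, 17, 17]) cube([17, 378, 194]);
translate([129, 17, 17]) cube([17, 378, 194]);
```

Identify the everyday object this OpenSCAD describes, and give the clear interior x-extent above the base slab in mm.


An open box. The internal width is 112 mm.

A 146×412 base slab with four walls standing on it — an open box. The base is 146 mm wide and the walls are 17 mm thick, so the internal width is 146 − 2 × 17 = 112 mm.


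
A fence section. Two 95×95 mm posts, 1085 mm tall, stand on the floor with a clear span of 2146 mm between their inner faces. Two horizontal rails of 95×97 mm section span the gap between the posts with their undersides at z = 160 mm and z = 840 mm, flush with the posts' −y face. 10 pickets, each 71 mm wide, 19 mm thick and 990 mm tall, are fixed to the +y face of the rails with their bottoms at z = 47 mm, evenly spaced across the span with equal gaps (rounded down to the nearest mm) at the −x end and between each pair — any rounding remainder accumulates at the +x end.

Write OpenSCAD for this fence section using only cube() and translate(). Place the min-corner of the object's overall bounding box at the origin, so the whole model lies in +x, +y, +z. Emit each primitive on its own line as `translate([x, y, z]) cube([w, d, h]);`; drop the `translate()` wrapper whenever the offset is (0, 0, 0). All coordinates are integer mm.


cube([95, 95, 1085]);
translate([2241, 0, 0]) cube([95, 95, 1085]);
translate([95, 0, 160]) cube([2146, 95, 97]);
translate([95, 0, 840]) cube([2146, 95, 97]);
translate([225, 95, 47]) cube([71, 19, 990]);
translate([426, 95, 47]) cube([71, 19, 990]);
translate([627, 95, 47]) cube([71, 19, 990]);
translate([828, 95, 47]) cube([71, 19, 990]);
translate([1029, 95, 47]) cube([71, 19, 990]);
translate([1230, 95, 47]) cube([71, 19, 990]);
translate([1431, 95, 47]) cube([71, 19, 990]);
translate([1632, 95, 47]) cube([71, 19, 990]);
translate([1833, 95, 47]) cube([71, 19, 990]);
translate([2034, 95, 47]) cube([71, 19, 990]);


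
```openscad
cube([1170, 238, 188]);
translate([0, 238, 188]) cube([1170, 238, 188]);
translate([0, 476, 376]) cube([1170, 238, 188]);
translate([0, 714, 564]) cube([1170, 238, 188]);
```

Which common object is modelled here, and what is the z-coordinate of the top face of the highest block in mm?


A staircase. The total rise is 752 mm.

4 identical blocks, each offset up and back from the previous — a staircase. Each step is 188 mm tall and there are 4 of them, so the total rise is 4 × 188 = 752 mm.


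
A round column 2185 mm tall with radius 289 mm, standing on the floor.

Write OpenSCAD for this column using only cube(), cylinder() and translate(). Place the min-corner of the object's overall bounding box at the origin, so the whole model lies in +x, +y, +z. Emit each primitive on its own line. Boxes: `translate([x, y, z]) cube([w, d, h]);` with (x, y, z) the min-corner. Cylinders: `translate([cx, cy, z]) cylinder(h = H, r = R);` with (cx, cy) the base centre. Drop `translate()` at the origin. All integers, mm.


translate([289, 289, 0]) cylinder(h = 2185, r = 289);


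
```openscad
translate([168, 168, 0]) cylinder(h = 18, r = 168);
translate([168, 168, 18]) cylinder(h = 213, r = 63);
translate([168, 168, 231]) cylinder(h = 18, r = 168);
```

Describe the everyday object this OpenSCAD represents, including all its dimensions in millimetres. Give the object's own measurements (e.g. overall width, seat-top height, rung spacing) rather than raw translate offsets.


A spool: two coaxial disc flanges of radius 168 mm and thickness 18 mm, joined by a core cylinder of radius 63 mm and height 213 mm. The lower flange rests on z = 0 and the three cylinders share a vertical axis.


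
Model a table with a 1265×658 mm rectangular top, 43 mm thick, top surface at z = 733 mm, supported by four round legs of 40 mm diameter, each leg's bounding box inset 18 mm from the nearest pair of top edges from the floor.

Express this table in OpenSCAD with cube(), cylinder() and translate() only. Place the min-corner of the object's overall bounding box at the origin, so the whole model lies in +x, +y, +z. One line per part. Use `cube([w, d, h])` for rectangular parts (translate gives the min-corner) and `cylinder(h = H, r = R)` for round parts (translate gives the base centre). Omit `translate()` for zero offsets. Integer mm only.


translate([0, 0, 690]) cube([1265, 658, 43]);
translate([38, 38, 0]) cylinder(h = 690, r = 20);
translate([1227, 38, 0]) cylinder(h = 690, r = 20);
translate([38, 620, 0]) cylinder(h = 690, r = 20);
translate([1227, 620, 0]) cylinder(h = 690, r = 20);


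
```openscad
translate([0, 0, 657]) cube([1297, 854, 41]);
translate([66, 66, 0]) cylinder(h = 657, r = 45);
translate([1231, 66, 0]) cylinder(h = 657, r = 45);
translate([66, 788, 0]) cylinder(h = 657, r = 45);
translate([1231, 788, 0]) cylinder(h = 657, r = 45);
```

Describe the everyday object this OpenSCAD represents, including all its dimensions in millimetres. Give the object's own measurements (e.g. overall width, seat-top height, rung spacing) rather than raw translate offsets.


A table: top 1297 mm (x) × 854 mm (y), 41 mm thick, upper face at z = 698 mm, on four round legs of 90 mm diameter, each leg's bounding box inset 21 mm from the nearest pair of top edges from z = 0 to the bottom of the top.


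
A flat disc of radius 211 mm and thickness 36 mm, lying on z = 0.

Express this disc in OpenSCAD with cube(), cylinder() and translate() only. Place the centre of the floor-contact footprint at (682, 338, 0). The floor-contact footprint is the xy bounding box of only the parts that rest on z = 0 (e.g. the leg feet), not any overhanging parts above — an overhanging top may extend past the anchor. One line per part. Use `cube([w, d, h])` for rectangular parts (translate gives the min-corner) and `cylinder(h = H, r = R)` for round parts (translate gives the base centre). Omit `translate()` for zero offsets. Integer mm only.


translate([682, 338, 0]) cylinder(h = 36, r = 211);


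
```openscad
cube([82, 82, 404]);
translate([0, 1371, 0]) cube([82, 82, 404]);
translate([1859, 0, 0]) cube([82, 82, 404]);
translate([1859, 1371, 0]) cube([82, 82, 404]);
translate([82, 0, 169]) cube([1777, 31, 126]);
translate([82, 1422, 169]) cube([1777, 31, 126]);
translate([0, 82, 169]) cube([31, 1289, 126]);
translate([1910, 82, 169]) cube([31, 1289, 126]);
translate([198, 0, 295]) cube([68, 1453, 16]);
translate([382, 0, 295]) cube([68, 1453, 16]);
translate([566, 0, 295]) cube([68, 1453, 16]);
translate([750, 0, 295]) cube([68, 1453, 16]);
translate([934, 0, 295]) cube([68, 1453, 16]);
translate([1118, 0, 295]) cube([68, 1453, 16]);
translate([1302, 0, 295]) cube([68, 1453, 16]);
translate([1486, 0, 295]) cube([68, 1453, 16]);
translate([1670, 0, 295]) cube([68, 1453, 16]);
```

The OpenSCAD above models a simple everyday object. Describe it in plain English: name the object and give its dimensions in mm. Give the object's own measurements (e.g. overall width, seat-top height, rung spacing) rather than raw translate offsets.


A bed frame 1941 mm long (x) by 1453 mm wide (y). Four 82×82 mm corner posts, 404 mm tall, at the corners of the footprint. Four rails of 31 mm thickness and 126 mm height run between adjacent posts with their undersides at z = 169 mm, their outer faces flush with the outside of the frame (the two x-running rails run between the posts' inner faces; the two y-running rails run between the posts' inner faces). 9 slats, each 68 mm wide (x) and 16 mm thick, lie across the top of the two x-running rails, running the full 1453 mm width of the frame in y; along x they sit between the end posts with a 116 mm gap after the −x posts and between neighbouring slats, leaving 121 mm before the +x posts.


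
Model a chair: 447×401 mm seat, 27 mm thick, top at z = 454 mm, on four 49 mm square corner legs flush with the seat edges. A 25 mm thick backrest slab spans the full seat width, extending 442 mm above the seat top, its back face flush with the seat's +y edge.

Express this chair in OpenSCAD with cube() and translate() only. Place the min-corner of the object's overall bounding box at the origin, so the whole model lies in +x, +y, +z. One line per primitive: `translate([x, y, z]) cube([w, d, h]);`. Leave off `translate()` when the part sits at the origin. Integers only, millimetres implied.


translate([0, 0, 427]) cube([447, 401, 27]);
cube([49, 49, 427]);
translate([398, 0, 0]) cube([49, 49, 427]);
translate([0, 352, 0]) cube([49, 49, 427]);
translate([398, 352, 0]) cube([49, 49, 427]);
translate([0, 376, 454]) cube([447, 25, 442]);


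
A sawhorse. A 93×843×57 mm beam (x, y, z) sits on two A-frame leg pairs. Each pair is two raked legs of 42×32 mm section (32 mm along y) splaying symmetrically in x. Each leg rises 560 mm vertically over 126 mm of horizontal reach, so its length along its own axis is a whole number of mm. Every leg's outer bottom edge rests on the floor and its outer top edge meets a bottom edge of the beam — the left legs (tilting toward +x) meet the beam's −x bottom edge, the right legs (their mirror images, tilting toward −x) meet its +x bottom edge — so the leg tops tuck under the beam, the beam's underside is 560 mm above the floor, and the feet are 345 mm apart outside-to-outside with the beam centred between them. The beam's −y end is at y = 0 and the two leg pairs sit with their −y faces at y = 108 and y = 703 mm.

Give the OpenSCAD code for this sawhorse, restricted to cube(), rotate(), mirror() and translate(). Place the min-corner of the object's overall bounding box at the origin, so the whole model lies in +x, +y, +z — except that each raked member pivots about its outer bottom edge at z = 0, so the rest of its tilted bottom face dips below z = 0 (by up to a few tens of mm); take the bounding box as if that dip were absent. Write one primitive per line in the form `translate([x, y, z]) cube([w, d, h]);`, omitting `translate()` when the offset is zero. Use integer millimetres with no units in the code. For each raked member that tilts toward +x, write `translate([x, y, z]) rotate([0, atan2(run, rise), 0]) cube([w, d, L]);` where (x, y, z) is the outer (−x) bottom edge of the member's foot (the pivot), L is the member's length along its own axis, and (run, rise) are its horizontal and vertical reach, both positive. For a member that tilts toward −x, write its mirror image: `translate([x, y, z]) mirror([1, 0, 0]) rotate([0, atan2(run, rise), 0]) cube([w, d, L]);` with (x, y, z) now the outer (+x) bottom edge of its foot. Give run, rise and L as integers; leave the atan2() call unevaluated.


translate([126, 0, 560]) cube([93, 843, 57]);
translate([0, 108, 0]) rotate([0, atan2(126, 560), 0]) cube([42, 32, 574]);
translate([345, 108, 0]) mirror([1, 0, 0]) rotate([0, atan2(126, 560), 0]) cube([42, 32, 574]);
translate([0, 703, 0]) rotate([0, atan2(126, 560), 0]) cube([42, 32, 574]);
translate([345, 703, 0]) mirror([1, 0, 0]) rotate([0, atan2(126, 560), 0]) cube([42, 32, 574]);


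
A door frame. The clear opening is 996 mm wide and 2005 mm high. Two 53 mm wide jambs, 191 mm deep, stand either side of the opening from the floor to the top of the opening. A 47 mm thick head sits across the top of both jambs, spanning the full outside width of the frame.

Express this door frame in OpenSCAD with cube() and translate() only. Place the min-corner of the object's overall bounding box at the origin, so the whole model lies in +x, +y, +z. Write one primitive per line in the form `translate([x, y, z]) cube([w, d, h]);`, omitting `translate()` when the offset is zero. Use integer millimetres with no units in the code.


cube([53, 191, 2005]);
translate([1049, 0, 0]) cube([53, 191, 2005]);
translate([0, 0, 2005]) cube([1102, 191, 47]);


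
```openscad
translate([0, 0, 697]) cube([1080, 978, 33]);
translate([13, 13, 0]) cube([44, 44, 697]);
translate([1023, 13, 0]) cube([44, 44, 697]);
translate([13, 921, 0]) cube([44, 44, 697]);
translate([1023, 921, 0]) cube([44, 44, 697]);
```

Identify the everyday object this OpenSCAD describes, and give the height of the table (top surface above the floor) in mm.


A table. The table height is 730 mm.

A 1080×978×33 slab sits at z = 697 on four 44 mm square posts — a table. The top surface is at 697 + 33 = 730 mm.


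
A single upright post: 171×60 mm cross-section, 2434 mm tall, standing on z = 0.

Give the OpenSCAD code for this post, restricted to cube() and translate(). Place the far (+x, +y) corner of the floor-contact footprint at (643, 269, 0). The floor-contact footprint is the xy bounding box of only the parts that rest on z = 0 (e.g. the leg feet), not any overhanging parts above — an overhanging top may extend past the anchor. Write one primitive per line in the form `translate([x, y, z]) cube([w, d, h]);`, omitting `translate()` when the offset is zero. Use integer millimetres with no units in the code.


translate([472, 209, 0]) cube([171, 60, 2434]);


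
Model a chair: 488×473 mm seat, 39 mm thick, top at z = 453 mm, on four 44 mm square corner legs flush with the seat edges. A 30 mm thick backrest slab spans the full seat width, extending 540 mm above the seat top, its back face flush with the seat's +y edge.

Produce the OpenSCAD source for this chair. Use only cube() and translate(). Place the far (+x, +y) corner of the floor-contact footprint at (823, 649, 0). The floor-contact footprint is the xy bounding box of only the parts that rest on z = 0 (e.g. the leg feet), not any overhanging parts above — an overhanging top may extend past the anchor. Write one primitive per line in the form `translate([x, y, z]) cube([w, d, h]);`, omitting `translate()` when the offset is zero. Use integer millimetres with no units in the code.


translate([335, 176, 414]) cube([488, 473, 39]);
translate([335, 176, 0]) cube([44, 44, 414]);
translate([779, 176, 0]) cube([44, 44, 414]);
translate([335, 605, 0]) cube([44, 44, 414]);
translate([779, 605, 0]) cube([44, 44, 414]);
translate([335, 619, 453]) cube([488, 30, 540]);


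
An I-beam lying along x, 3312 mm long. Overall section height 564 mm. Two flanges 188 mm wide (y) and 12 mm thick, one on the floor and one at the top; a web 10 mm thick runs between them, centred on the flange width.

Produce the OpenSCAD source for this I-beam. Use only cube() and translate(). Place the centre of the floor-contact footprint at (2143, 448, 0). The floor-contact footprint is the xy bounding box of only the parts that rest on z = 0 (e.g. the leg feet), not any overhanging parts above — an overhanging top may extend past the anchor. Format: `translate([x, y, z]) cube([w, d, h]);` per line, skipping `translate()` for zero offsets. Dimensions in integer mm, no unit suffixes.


translate([487, 354, 0]) cube([3312, 188, 12]);
translate([487, 443, 12]) cube([3312, 10, 540]);
translate([487, 354, 552]) cube([3312, 188, 12]);


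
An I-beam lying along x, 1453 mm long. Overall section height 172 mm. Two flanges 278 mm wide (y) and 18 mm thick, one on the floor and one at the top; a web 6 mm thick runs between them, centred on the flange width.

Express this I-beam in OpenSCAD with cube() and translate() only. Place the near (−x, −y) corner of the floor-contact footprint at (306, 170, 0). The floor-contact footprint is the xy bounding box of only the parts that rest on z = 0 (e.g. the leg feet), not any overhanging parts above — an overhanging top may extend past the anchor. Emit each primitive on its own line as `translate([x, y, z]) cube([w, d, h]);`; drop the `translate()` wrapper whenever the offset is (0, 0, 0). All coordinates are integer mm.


translate([306, 170, 0]) cube([1453, 278, 18]);
translate([306, 306, 18]) cube([1453, 6, 136]);
translate([306, 170, 154]) cube([1453, 278, 18]);
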